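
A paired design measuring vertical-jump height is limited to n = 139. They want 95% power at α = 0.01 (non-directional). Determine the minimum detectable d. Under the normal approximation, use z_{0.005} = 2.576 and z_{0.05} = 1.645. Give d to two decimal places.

d_min ≈ 0.36

For a single sample (or paired design) of n = 139: d_min = (z_{α/2} + z_β)/√n.
z-sum = 2.576 + 1.645 = 4.221.
d_min = 4.221 / √139 = 4.221 / 11.790 = 0.358.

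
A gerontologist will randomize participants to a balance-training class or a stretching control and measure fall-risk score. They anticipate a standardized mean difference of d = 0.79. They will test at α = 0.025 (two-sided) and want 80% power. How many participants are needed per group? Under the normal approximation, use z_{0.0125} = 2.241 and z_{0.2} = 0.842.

n = 31 per group

For two independent groups with equal n: n = 2·((z_{α/2} + z_β) / d)².
z_{α/2} + z_β = 2.241 + 0.842 = 3.083.
n = 2 × (3.083 / 0.79)² = 2 × 3.903² = 2 × 15.23 = 30.5.
Round up to the next whole participant.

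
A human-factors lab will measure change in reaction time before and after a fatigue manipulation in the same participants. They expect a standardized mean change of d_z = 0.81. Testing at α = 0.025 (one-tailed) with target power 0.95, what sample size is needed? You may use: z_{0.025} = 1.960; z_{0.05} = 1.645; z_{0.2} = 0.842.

n = 20 pairs

For a paired (one-sample on differences) test: n = ((z_{α} + z_β) / d)².
z_{α} + z_β = 1.960 + 1.645 = 3.605.
n = (3.605 / 0.81)² = 4.451² = 19.81.
Round up.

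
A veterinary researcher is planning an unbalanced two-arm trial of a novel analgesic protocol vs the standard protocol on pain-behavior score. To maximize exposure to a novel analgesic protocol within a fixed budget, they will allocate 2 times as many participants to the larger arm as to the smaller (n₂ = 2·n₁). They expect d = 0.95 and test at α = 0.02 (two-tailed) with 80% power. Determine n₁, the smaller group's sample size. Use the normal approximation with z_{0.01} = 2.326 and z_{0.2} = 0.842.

n₁ = 17

With allocation ratio k = n₂/n₁ = 2, Var(x̄₁−x̄₂) = σ²(1/n₁ + 1/(k·n₁)) = σ²·(k+1)/(k·n₁).
So n₁ = (1 + 1/k)·((z_{α/2} + z_β)/d)² = 1.500 × (3.168/0.95)².
n₁ = 1.500 × 11.12 = 16.7.
Round up: n₁ = 17, giving n₂ = 2 × 17 = 34.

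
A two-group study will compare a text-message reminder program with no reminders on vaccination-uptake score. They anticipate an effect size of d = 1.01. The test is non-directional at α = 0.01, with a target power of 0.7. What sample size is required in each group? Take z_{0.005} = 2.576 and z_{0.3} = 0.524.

For two independent groups with equal n: n = 2·((z_{α/2} + z_β) / d)².
z_{α/2} + z_β = 2.576 + 0.524 = 3.100.
n = 2 × (3.100 / 1.01)² = 2 × 3.069² = 2 × 9.42 = 18.8.
Round up to the next whole participant.

n = 19 per group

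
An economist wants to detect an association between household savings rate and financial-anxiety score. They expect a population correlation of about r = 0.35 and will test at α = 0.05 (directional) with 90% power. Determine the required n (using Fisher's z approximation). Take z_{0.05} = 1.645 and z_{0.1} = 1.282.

n = 68

Fisher's z: C = ½·ln((1+r)/(1−r)) = ½·ln(2.0769) = 0.3654.
n = ((z_{α} + z_β)/C)² + 3.
(1.645 + 1.282) / 0.3654 = 2.927 / 0.3654 = 8.010.
n = 8.010² + 3 = 64.17 + 3 = 67.2.
Round up.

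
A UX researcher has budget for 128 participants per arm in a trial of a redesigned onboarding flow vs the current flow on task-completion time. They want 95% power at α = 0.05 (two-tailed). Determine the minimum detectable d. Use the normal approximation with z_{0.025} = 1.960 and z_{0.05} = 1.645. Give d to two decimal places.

d_min ≈ 0.45

For two independent groups of n = 128 each: d_min = (z_{α/2} + z_β)·√(2/n).
z-sum = 1.960 + 1.645 = 3.605.
d_min = 3.605 × √(2/128) = 3.605 × 0.1250 = 0.451.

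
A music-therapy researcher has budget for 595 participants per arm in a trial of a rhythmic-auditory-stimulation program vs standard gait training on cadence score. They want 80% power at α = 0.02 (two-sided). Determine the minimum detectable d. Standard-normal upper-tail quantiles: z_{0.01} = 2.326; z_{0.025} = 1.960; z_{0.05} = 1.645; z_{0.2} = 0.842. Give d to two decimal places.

d_min ≈ 0.18

For two independent groups of n = 595 each: d_min = (z_{α/2} + z_β)·√(2/n).
z-sum = 2.326 + 0.842 = 3.168.
d_min = 3.168 × √(2/595) = 3.168 × 0.0580 = 0.184.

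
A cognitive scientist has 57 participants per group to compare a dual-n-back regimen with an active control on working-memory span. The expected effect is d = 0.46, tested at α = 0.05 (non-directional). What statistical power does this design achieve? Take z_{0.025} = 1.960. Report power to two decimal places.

power ≈ 0.69

For two equal groups, power = Φ(d·√(n/2) − z_{α/2}).
d·√(n/2) = 0.46 × √(57/2) = 0.46 × 5.339 = 2.456.
z_β = 2.456 − 1.960 = 0.496.
Power = Φ(0.496) = 0.690.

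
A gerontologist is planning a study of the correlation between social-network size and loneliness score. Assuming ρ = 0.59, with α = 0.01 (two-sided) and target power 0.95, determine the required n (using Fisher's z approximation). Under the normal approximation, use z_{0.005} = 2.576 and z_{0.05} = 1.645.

n = 42

Fisher's z: C = ½·ln((1+r)/(1−r)) = ½·ln(3.8780) = 0.6777.
n = ((z_{α/2} + z_β)/C)² + 3.
(2.576 + 1.645) / 0.6777 = 4.221 / 0.6777 = 6.228.
n = 6.228² + 3 = 38.79 + 3 = 41.8.
Round up.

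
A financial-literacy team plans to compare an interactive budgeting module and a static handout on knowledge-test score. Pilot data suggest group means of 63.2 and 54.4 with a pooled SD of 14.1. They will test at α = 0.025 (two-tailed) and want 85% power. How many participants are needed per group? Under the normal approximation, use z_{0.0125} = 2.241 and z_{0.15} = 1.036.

Cohen's d = |M₁ − M₂| / SD_pooled = |63.2 − 54.4| / 14.1 = 8.8 / 14.1 = 0.624.
For two independent groups with equal n: n = 2·((z_{α/2} + z_β) / d)².
z_{α/2} + z_β = 2.241 + 1.036 = 3.277.
n = 2 × (3.277 / 0.624)² = 2 × 5.252² = 2 × 27.58 = 55.2.
Round up to the next whole participant.

n = 56 per group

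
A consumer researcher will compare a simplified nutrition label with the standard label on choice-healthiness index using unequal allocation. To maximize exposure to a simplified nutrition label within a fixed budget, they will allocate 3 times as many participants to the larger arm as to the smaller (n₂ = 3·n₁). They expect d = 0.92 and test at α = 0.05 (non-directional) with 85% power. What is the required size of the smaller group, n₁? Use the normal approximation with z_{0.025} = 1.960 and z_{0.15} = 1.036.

With allocation ratio k = n₂/n₁ = 3, Var(x̄₁−x̄₂) = σ²(1/n₁ + 1/(k·n₁)) = σ²·(k+1)/(k·n₁).
So n₁ = (1 + 1/k)·((z_{α/2} + z_β)/d)² = 1.333 × (2.996/0.92)².
n₁ = 1.333 × 10.60 = 14.1.
Round up: n₁ = 15, giving n₂ = 3 × 15 = 45.

n₁ = 15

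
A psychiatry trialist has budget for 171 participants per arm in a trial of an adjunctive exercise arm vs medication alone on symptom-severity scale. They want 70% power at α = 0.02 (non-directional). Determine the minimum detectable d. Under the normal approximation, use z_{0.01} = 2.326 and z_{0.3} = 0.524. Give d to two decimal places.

For two independent groups of n = 171 each: d_min = (z_{α/2} + z_β)·√(2/n).
z-sum = 2.326 + 0.524 = 2.850.
d_min = 2.850 × √(2/171) = 2.850 × 0.1081 = 0.308.

d_min ≈ 0.31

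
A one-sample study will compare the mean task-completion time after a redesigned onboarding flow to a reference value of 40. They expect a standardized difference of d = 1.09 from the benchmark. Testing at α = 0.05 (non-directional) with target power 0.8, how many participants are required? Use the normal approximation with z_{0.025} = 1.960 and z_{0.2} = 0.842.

n = 7

For a one-sample test: n = ((z_{α/2} + z_β) / d)².
z_{α/2} + z_β = 1.960 + 0.842 = 2.802.
n = (2.802 / 1.09)² = 2.571² = 6.61.
Round up.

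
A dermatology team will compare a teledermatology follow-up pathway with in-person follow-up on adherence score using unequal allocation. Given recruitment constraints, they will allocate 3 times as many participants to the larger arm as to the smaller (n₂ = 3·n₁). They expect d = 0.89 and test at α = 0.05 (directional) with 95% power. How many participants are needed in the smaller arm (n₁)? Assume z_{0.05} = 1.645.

n₁ = 19

With allocation ratio k = n₂/n₁ = 3, Var(x̄₁−x̄₂) = σ²(1/n₁ + 1/(k·n₁)) = σ²·(k+1)/(k·n₁).
So n₁ = (1 + 1/k)·((z_{α} + z_β)/d)² = 1.333 × (3.290/0.89)².
n₁ = 1.333 × 13.67 = 18.2.
Round up: n₁ = 19, giving n₂ = 3 × 19 = 57.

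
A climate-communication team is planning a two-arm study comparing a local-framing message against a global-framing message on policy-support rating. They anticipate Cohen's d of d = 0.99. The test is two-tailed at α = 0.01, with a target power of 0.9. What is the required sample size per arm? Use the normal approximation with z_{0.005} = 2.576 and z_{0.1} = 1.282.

n = 31 per group

For two independent groups with equal n: n = 2·((z_{α/2} + z_β) / d)².
z_{α/2} + z_β = 2.576 + 1.282 = 3.858.
n = 2 × (3.858 / 0.99)² = 2 × 3.897² = 2 × 15.19 = 30.4.
Round up to the next whole participant.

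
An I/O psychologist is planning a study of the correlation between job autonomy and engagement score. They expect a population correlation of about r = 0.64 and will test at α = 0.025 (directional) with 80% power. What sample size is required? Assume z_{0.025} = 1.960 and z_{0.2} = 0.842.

Fisher's z: C = ½·ln((1+r)/(1−r)) = ½·ln(4.5556) = 0.7582.
n = ((z_{α} + z_β)/C)² + 3.
(1.960 + 0.842) / 0.7582 = 2.802 / 0.7582 = 3.696.
n = 3.696² + 3 = 13.66 + 3 = 16.7.
Round up.

n = 17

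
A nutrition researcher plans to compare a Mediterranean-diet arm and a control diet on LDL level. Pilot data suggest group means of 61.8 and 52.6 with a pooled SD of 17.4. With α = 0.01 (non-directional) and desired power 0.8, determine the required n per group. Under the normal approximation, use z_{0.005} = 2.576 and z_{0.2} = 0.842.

n = 84 per group

Cohen's d = |M₁ − M₂| / SD_pooled = |61.8 − 52.6| / 17.4 = 9.2 / 17.4 = 0.529.
For two independent groups with equal n: n = 2·((z_{α/2} + z_β) / d)².
z_{α/2} + z_β = 2.576 + 0.842 = 3.418.
n = 2 × (3.418 / 0.529)² = 2 × 6.461² = 2 × 41.75 = 83.5.
Round up to the next whole participant.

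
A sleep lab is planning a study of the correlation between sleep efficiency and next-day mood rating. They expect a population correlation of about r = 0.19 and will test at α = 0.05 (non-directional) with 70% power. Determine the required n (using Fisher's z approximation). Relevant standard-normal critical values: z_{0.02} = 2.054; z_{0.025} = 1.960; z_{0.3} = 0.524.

Fisher's z: C = ½·ln((1+r)/(1−r)) = ½·ln(1.4691) = 0.1923.
n = ((z_{α/2} + z_β)/C)² + 3.
(1.960 + 0.524) / 0.1923 = 2.484 / 0.1923 = 12.917.
n = 12.917² + 3 = 166.86 + 3 = 169.9.
Round up.

n = 170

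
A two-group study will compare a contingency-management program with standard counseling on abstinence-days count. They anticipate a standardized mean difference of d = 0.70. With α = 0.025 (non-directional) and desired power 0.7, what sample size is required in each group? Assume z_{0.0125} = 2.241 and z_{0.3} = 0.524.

n = 32 per group

For two independent groups with equal n: n = 2·((z_{α/2} + z_β) / d)².
z_{α/2} + z_β = 2.241 + 0.524 = 2.765.
n = 2 × (2.765 / 0.70)² = 2 × 3.950² = 2 × 15.60 = 31.2.
Round up to the next whole participant.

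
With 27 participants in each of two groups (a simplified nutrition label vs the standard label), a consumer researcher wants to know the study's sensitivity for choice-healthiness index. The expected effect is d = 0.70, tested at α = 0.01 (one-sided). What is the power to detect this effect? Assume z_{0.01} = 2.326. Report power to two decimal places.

power ≈ 0.60

For two equal groups, power = Φ(d·√(n/2) − z_{α}).
d·√(n/2) = 0.70 × √(27/2) = 0.70 × 3.674 = 2.572.
z_β = 2.572 − 2.326 = 0.246.
Power = Φ(0.246) = 0.597.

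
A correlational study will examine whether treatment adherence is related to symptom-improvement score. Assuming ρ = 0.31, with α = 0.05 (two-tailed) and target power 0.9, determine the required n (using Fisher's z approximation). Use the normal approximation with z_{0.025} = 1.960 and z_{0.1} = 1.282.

Fisher's z: C = ½·ln((1+r)/(1−r)) = ½·ln(1.8986) = 0.3205.
n = ((z_{α/2} + z_β)/C)² + 3.
(1.960 + 1.282) / 0.3205 = 3.242 / 0.3205 = 10.115.
n = 10.115² + 3 = 102.32 + 3 = 105.3.
Round up.

n = 106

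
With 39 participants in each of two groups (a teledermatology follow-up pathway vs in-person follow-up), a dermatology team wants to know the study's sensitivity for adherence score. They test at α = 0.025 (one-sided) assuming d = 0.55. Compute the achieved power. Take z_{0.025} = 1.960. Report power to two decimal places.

For two equal groups, power = Φ(d·√(n/2) − z_{α}).
d·√(n/2) = 0.55 × √(39/2) = 0.55 × 4.416 = 2.429.
z_β = 2.429 − 1.960 = 0.469.
Power = Φ(0.469) = 0.680.

power ≈ 0.68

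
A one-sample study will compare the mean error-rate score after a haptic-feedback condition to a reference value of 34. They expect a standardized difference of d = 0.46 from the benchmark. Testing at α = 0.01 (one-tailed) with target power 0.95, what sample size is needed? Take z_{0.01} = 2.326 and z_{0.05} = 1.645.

n = 75

For a one-sample test: n = ((z_{α} + z_β) / d)².
z_{α} + z_β = 2.326 + 1.645 = 3.971.
n = (3.971 / 0.46)² = 8.633² = 74.52.
Round up.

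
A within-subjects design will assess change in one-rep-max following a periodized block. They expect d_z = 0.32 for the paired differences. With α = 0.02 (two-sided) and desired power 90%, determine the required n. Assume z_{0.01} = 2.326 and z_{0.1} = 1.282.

For a paired (one-sample on differences) test: n = ((z_{α/2} + z_β) / d)².
z_{α/2} + z_β = 2.326 + 1.282 = 3.608.
n = (3.608 / 0.32)² = 11.275² = 127.13.
Round up.

n = 128 pairs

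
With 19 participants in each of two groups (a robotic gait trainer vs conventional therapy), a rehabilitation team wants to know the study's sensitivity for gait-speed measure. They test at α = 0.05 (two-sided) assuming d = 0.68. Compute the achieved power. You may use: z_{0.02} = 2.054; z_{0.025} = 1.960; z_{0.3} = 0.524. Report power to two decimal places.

For two equal groups, power = Φ(d·√(n/2) − z_{α/2}).
d·√(n/2) = 0.68 × √(19/2) = 0.68 × 3.082 = 2.096.
z_β = 2.096 − 1.960 = 0.136.
Power = Φ(0.136) = 0.554.

power ≈ 0.55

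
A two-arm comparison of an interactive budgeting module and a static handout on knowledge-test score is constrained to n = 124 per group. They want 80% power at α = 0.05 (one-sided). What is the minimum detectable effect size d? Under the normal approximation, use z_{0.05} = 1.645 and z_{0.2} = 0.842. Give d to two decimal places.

For two independent groups of n = 124 each: d_min = (z_{α} + z_β)·√(2/n).
z-sum = 1.645 + 0.842 = 2.487.
d_min = 2.487 × √(2/124) = 2.487 × 0.1270 = 0.316.

d_min ≈ 0.32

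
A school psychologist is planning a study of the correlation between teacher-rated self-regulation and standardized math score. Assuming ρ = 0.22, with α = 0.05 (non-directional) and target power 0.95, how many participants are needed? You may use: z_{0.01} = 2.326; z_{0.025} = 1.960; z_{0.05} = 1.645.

Fisher's z: C = ½·ln((1+r)/(1−r)) = ½·ln(1.5641) = 0.2237.
n = ((z_{α/2} + z_β)/C)² + 3.
(1.960 + 1.645) / 0.2237 = 3.605 / 0.2237 = 16.115.
n = 16.115² + 3 = 259.70 + 3 = 262.7.
Round up.

n = 263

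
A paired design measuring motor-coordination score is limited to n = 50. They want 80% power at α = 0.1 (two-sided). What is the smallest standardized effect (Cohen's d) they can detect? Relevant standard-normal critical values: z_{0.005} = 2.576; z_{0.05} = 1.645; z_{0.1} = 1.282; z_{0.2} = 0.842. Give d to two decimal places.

d_min ≈ 0.35

For a single sample (or paired design) of n = 50: d_min = (z_{α/2} + z_β)/√n.
z-sum = 1.645 + 0.842 = 2.487.
d_min = 2.487 / √50 = 2.487 / 7.071 = 0.352.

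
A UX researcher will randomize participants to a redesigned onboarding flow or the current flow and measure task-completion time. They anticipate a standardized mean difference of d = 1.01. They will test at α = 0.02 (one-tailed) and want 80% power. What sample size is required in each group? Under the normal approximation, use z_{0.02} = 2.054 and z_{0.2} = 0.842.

n = 17 per group

For two independent groups with equal n: n = 2·((z_{α} + z_β) / d)².
z_{α} + z_β = 2.054 + 0.842 = 2.896.
n = 2 × (2.896 / 1.01)² = 2 × 2.867² = 2 × 8.22 = 16.4.
Round up to the next whole participant.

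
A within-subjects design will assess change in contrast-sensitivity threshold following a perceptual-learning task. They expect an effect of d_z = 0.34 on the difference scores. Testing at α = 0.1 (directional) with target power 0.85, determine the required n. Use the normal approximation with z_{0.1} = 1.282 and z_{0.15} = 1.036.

For a paired (one-sample on differences) test: n = ((z_{α} + z_β) / d)².
z_{α} + z_β = 1.282 + 1.036 = 2.318.
n = (2.318 / 0.34)² = 6.818² = 46.48.
Round up.

n = 47 pairs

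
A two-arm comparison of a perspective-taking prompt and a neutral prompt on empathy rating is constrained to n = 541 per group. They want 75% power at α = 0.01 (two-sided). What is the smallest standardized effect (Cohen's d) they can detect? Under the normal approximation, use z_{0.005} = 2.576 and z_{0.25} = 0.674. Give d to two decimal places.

For two independent groups of n = 541 each: d_min = (z_{α/2} + z_β)·√(2/n).
z-sum = 2.576 + 0.674 = 3.250.
d_min = 3.250 × √(2/541) = 3.250 × 0.0608 = 0.198.

d_min ≈ 0.20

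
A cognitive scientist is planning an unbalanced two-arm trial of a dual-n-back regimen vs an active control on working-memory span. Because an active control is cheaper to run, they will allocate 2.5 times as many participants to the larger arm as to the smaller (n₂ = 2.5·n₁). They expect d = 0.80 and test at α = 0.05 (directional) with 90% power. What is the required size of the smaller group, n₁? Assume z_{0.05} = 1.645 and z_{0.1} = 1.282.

n₁ = 19

With allocation ratio k = n₂/n₁ = 2.5, Var(x̄₁−x̄₂) = σ²(1/n₁ + 1/(k·n₁)) = σ²·(k+1)/(k·n₁).
So n₁ = (1 + 1/k)·((z_{α} + z_β)/d)² = 1.400 × (2.927/0.80)².
n₁ = 1.400 × 13.39 = 18.7.
Round up: n₁ = 19, giving n₂ = ⌈2.5 × 19⌉ = ⌈47.5⌉ = 48.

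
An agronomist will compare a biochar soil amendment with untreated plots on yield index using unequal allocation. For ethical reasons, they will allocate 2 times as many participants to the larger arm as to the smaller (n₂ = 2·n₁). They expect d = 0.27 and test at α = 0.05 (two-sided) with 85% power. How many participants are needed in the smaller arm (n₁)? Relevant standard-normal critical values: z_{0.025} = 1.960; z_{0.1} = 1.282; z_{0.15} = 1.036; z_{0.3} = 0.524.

n₁ = 185

With allocation ratio k = n₂/n₁ = 2, Var(x̄₁−x̄₂) = σ²(1/n₁ + 1/(k·n₁)) = σ²·(k+1)/(k·n₁).
So n₁ = (1 + 1/k)·((z_{α/2} + z_β)/d)² = 1.500 × (2.996/0.27)².
n₁ = 1.500 × 123.13 = 184.7.
Round up: n₁ = 185, giving n₂ = 2 × 185 = 370.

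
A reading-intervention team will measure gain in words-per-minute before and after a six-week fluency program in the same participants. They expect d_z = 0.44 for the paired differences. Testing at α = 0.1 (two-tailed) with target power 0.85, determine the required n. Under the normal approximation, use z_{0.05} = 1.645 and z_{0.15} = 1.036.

n = 38 pairs

For a paired (one-sample on differences) test: n = ((z_{α/2} + z_β) / d)².
z_{α/2} + z_β = 1.645 + 1.036 = 2.681.
n = (2.681 / 0.44)² = 6.093² = 37.13.
Round up.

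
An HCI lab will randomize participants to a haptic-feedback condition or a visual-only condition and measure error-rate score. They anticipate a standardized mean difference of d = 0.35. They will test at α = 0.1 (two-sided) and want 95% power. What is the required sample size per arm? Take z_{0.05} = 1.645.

For two independent groups with equal n: n = 2·((z_{α/2} + z_β) / d)².
z_{α/2} + z_β = 1.645 + 1.645 = 3.290.
n = 2 × (3.290 / 0.35)² = 2 × 9.400² = 2 × 88.36 = 176.7.
Round up to the next whole participant.

n = 177 per group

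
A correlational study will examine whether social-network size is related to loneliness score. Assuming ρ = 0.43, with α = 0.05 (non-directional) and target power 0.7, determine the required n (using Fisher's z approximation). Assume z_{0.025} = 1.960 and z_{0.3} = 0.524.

n = 33

Fisher's z: C = ½·ln((1+r)/(1−r)) = ½·ln(2.5088) = 0.4599.
n = ((z_{α/2} + z_β)/C)² + 3.
(1.960 + 0.524) / 0.4599 = 2.484 / 0.4599 = 5.401.
n = 5.401² + 3 = 29.17 + 3 = 32.2.
Round up.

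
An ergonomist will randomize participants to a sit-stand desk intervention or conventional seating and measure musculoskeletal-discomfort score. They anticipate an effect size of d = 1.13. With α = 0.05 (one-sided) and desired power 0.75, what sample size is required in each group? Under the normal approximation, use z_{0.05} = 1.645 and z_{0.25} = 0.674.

For two independent groups with equal n: n = 2·((z_{α} + z_β) / d)².
z_{α} + z_β = 1.645 + 0.674 = 2.319.
n = 2 × (2.319 / 1.13)² = 2 × 2.052² = 2 × 4.21 = 8.4.
Round up to the next whole participant.

n = 9 per group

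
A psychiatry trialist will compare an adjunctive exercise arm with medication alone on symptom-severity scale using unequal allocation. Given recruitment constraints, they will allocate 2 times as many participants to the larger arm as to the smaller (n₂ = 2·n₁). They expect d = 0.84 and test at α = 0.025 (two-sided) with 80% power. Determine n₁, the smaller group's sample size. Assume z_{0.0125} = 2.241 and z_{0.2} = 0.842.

With allocation ratio k = n₂/n₁ = 2, Var(x̄₁−x̄₂) = σ²(1/n₁ + 1/(k·n₁)) = σ²·(k+1)/(k·n₁).
So n₁ = (1 + 1/k)·((z_{α/2} + z_β)/d)² = 1.500 × (3.083/0.84)².
n₁ = 1.500 × 13.47 = 20.2.
Round up: n₁ = 21, giving n₂ = 2 × 21 = 42.

n₁ = 21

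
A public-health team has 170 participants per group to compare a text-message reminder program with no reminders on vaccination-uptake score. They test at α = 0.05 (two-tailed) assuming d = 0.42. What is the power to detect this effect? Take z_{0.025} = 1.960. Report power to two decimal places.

For two equal groups, power = Φ(d·√(n/2) − z_{α/2}).
d·√(n/2) = 0.42 × √(170/2) = 0.42 × 9.220 = 3.872.
z_β = 3.872 − 1.960 = 1.912.
Power = Φ(1.912) = 0.972.

power ≈ 0.97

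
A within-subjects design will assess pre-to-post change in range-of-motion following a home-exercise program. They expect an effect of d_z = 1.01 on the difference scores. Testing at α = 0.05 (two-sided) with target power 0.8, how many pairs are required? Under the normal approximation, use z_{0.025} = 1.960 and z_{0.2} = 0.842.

For a paired (one-sample on differences) test: n = ((z_{α/2} + z_β) / d)².
z_{α/2} + z_β = 1.960 + 0.842 = 2.802.
n = (2.802 / 1.01)² = 2.774² = 7.70.
Round up.

n = 8 pairs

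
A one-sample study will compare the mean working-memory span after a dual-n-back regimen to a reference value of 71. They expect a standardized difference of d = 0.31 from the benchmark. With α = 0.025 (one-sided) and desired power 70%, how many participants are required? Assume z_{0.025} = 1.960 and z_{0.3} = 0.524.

For a one-sample test: n = ((z_{α} + z_β) / d)².
z_{α} + z_β = 1.960 + 0.524 = 2.484.
n = (2.484 / 0.31)² = 8.013² = 64.21.
Round up.

n = 65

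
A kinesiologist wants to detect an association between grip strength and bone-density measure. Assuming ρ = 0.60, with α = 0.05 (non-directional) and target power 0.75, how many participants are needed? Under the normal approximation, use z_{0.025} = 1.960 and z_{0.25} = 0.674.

n = 18

Fisher's z: C = ½·ln((1+r)/(1−r)) = ½·ln(4.0000) = 0.6931.
n = ((z_{α/2} + z_β)/C)² + 3.
(1.960 + 0.674) / 0.6931 = 2.634 / 0.6931 = 3.800.
n = 3.800² + 3 = 14.44 + 3 = 17.4.
Round up.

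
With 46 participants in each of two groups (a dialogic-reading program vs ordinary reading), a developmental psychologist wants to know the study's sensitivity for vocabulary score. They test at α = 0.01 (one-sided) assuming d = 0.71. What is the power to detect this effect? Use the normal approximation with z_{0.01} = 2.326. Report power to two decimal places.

For two equal groups, power = Φ(d·√(n/2) − z_{α}).
d·√(n/2) = 0.71 × √(46/2) = 0.71 × 4.796 = 3.405.
z_β = 3.405 − 2.326 = 1.079.
Power = Φ(1.079) = 0.860.

power ≈ 0.86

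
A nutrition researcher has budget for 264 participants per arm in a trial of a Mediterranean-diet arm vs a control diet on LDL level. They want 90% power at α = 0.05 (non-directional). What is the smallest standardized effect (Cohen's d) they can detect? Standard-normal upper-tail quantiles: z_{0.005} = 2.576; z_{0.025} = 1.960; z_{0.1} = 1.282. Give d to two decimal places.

For two independent groups of n = 264 each: d_min = (z_{α/2} + z_β)·√(2/n).
z-sum = 1.960 + 1.282 = 3.242.
d_min = 3.242 × √(2/264) = 3.242 × 0.0870 = 0.282.

d_min ≈ 0.28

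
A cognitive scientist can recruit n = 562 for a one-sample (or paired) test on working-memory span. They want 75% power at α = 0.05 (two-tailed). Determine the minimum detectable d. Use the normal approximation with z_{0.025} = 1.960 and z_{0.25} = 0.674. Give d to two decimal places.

For a single sample (or paired design) of n = 562: d_min = (z_{α/2} + z_β)/√n.
z-sum = 1.960 + 0.674 = 2.634.
d_min = 2.634 / √562 = 2.634 / 23.707 = 0.111.

d_min ≈ 0.11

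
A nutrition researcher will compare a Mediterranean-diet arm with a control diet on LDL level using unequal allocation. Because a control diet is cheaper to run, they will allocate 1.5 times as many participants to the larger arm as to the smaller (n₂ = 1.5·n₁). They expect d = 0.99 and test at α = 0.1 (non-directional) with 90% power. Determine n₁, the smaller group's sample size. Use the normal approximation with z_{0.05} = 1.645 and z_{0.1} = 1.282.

With allocation ratio k = n₂/n₁ = 1.5, Var(x̄₁−x̄₂) = σ²(1/n₁ + 1/(k·n₁)) = σ²·(k+1)/(k·n₁).
So n₁ = (1 + 1/k)·((z_{α/2} + z_β)/d)² = 1.667 × (2.927/0.99)².
n₁ = 1.667 × 8.74 = 14.6.
Round up: n₁ = 15, giving n₂ = ⌈1.5 × 15⌉ = ⌈22.5⌉ = 23.

n₁ = 15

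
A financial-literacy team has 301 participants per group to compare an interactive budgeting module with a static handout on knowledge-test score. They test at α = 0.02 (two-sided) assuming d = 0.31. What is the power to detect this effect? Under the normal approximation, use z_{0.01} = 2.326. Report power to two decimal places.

power ≈ 0.93

For two equal groups, power = Φ(d·√(n/2) − z_{α/2}).
d·√(n/2) = 0.31 × √(301/2) = 0.31 × 12.268 = 3.803.
z_β = 3.803 − 2.326 = 1.477.
Power = Φ(1.477) = 0.930.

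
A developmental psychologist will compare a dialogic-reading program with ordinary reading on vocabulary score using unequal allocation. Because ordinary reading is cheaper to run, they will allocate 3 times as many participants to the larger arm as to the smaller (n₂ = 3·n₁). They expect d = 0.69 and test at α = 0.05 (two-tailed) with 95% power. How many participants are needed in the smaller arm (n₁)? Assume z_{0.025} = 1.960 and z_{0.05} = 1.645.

With allocation ratio k = n₂/n₁ = 3, Var(x̄₁−x̄₂) = σ²(1/n₁ + 1/(k·n₁)) = σ²·(k+1)/(k·n₁).
So n₁ = (1 + 1/k)·((z_{α/2} + z_β)/d)² = 1.333 × (3.605/0.69)².
n₁ = 1.333 × 27.30 = 36.4.
Round up: n₁ = 37, giving n₂ = 3 × 37 = 111.

n₁ = 37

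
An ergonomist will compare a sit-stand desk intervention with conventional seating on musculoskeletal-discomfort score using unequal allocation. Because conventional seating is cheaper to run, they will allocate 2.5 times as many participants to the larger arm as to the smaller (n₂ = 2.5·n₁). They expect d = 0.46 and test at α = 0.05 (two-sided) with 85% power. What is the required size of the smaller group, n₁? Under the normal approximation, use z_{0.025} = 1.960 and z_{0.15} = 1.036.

n₁ = 60

With allocation ratio k = n₂/n₁ = 2.5, Var(x̄₁−x̄₂) = σ²(1/n₁ + 1/(k·n₁)) = σ²·(k+1)/(k·n₁).
So n₁ = (1 + 1/k)·((z_{α/2} + z_β)/d)² = 1.400 × (2.996/0.46)².
n₁ = 1.400 × 42.42 = 59.4.
Round up: n₁ = 60, giving n₂ = 2.5 × 60 = 150.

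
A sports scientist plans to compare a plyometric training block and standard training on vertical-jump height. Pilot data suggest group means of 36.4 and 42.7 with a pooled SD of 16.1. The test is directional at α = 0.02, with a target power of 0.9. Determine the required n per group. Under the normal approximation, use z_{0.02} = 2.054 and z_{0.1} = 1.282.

n = 146 per group

Cohen's d = |M₁ − M₂| / SD_pooled = |36.4 − 42.7| / 16.1 = 6.3 / 16.1 = 0.391.
For two independent groups with equal n: n = 2·((z_{α} + z_β) / d)².
z_{α} + z_β = 2.054 + 1.282 = 3.336.
n = 2 × (3.336 / 0.391)² = 2 × 8.532² = 2 × 72.79 = 145.6.
Round up to the next whole participant.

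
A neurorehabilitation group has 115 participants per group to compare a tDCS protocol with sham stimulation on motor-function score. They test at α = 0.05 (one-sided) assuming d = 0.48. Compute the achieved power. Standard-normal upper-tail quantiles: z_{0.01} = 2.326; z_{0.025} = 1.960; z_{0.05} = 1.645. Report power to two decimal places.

power ≈ 0.98

For two equal groups, power = Φ(d·√(n/2) − z_{α}).
d·√(n/2) = 0.48 × √(115/2) = 0.48 × 7.583 = 3.640.
z_β = 3.640 − 1.645 = 1.995.
Power = Φ(1.995) = 0.977.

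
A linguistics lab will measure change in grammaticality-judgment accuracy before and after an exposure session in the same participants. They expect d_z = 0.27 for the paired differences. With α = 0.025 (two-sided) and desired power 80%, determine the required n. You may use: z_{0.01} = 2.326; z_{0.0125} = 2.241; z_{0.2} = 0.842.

For a paired (one-sample on differences) test: n = ((z_{α/2} + z_β) / d)².
z_{α/2} + z_β = 2.241 + 0.842 = 3.083.
n = (3.083 / 0.27)² = 11.419² = 130.38.
Round up.

n = 131 pairs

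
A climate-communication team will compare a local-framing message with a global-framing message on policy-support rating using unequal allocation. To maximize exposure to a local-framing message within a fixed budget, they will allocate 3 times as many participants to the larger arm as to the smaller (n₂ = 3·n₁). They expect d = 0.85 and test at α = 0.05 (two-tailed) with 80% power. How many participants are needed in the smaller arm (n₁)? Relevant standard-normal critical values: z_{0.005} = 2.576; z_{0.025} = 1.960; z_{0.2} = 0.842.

With allocation ratio k = n₂/n₁ = 3, Var(x̄₁−x̄₂) = σ²(1/n₁ + 1/(k·n₁)) = σ²·(k+1)/(k·n₁).
So n₁ = (1 + 1/k)·((z_{α/2} + z_β)/d)² = 1.333 × (2.802/0.85)².
n₁ = 1.333 × 10.87 = 14.5.
Round up: n₁ = 15, giving n₂ = 3 × 15 = 45.

n₁ = 15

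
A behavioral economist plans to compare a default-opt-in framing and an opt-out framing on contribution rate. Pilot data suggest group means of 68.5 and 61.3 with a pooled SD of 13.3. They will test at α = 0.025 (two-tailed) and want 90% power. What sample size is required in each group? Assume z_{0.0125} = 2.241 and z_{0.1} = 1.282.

Cohen's d = |M₁ − M₂| / SD_pooled = |68.5 − 61.3| / 13.3 = 7.2 / 13.3 = 0.541.
For two independent groups with equal n: n = 2·((z_{α/2} + z_β) / d)².
z_{α/2} + z_β = 2.241 + 1.282 = 3.523.
n = 2 × (3.523 / 0.541)² = 2 × 6.512² = 2 × 42.41 = 84.8.
Round up to the next whole participant.

n = 85 per group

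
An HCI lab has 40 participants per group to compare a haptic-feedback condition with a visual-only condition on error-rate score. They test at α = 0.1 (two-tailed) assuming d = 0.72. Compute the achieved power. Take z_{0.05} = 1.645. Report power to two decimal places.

For two equal groups, power = Φ(d·√(n/2) − z_{α/2}).
d·√(n/2) = 0.72 × √(40/2) = 0.72 × 4.472 = 3.220.
z_β = 3.220 − 1.645 = 1.575.
Power = Φ(1.575) = 0.942.

power ≈ 0.94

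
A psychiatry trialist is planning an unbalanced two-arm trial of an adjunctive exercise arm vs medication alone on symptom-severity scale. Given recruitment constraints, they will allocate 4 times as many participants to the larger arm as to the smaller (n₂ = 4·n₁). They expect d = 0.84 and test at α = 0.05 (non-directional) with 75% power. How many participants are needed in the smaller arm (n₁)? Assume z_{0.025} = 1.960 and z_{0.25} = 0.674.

With allocation ratio k = n₂/n₁ = 4, Var(x̄₁−x̄₂) = σ²(1/n₁ + 1/(k·n₁)) = σ²·(k+1)/(k·n₁).
So n₁ = (1 + 1/k)·((z_{α/2} + z_β)/d)² = 1.250 × (2.634/0.84)².
n₁ = 1.250 × 9.83 = 12.3.
Round up: n₁ = 13, giving n₂ = 4 × 13 = 52.

n₁ = 13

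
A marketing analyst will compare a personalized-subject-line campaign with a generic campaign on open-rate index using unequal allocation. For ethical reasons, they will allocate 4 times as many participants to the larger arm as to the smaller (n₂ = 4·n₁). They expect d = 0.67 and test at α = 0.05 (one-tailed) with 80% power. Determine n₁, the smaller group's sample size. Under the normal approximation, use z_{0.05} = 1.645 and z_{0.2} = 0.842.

n₁ = 18

With allocation ratio k = n₂/n₁ = 4, Var(x̄₁−x̄₂) = σ²(1/n₁ + 1/(k·n₁)) = σ²·(k+1)/(k·n₁).
So n₁ = (1 + 1/k)·((z_{α} + z_β)/d)² = 1.250 × (2.487/0.67)².
n₁ = 1.250 × 13.78 = 17.2.
Round up: n₁ = 18, giving n₂ = 4 × 18 = 72.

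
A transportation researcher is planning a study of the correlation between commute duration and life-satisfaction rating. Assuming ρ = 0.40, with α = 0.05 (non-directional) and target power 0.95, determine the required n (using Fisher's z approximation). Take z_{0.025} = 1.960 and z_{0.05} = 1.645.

n = 76

Fisher's z: C = ½·ln((1+r)/(1−r)) = ½·ln(2.3333) = 0.4236.
n = ((z_{α/2} + z_β)/C)² + 3.
(1.960 + 1.645) / 0.4236 = 3.605 / 0.4236 = 8.510.
n = 8.510² + 3 = 72.43 + 3 = 75.4.
Round up.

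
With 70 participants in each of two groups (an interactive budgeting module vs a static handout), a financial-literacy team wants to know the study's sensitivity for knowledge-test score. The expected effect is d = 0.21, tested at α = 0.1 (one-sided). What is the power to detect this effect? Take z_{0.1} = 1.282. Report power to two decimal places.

power ≈ 0.48

For two equal groups, power = Φ(d·√(n/2) − z_{α}).
d·√(n/2) = 0.21 × √(70/2) = 0.21 × 5.916 = 1.242.
z_β = 1.242 − 1.282 = -0.040.
Power = Φ(-0.040) = 0.484.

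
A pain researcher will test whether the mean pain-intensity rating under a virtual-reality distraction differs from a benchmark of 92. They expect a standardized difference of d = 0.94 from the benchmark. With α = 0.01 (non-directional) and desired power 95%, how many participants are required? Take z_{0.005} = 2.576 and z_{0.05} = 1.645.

For a one-sample test: n = ((z_{α/2} + z_β) / d)².
z_{α/2} + z_β = 2.576 + 1.645 = 4.221.
n = (4.221 / 0.94)² = 4.490² = 20.16.
Round up.

n = 21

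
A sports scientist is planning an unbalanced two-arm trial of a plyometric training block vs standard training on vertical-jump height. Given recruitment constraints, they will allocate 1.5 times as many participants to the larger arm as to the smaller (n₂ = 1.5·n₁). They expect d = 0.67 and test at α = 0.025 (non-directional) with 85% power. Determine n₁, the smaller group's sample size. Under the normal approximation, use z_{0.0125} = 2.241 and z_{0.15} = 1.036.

With allocation ratio k = n₂/n₁ = 1.5, Var(x̄₁−x̄₂) = σ²(1/n₁ + 1/(k·n₁)) = σ²·(k+1)/(k·n₁).
So n₁ = (1 + 1/k)·((z_{α/2} + z_β)/d)² = 1.667 × (3.277/0.67)².
n₁ = 1.667 × 23.92 = 39.9.
Round up: n₁ = 40, giving n₂ = 1.5 × 40 = 60.

n₁ = 40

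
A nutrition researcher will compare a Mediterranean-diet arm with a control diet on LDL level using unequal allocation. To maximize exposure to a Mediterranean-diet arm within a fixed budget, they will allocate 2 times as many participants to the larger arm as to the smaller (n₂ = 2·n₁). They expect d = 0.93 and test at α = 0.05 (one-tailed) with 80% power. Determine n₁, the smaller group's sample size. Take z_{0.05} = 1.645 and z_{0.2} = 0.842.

n₁ = 11

With allocation ratio k = n₂/n₁ = 2, Var(x̄₁−x̄₂) = σ²(1/n₁ + 1/(k·n₁)) = σ²·(k+1)/(k·n₁).
So n₁ = (1 + 1/k)·((z_{α} + z_β)/d)² = 1.500 × (2.487/0.93)².
n₁ = 1.500 × 7.15 = 10.7.
Round up: n₁ = 11, giving n₂ = 2 × 11 = 22.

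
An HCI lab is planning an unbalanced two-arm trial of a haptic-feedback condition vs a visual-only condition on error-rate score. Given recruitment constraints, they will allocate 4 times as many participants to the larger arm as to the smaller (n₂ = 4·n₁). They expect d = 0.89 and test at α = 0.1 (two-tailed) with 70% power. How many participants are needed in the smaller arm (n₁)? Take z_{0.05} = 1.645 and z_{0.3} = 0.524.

n₁ = 8

With allocation ratio k = n₂/n₁ = 4, Var(x̄₁−x̄₂) = σ²(1/n₁ + 1/(k·n₁)) = σ²·(k+1)/(k·n₁).
So n₁ = (1 + 1/k)·((z_{α/2} + z_β)/d)² = 1.250 × (2.169/0.89)².
n₁ = 1.250 × 5.94 = 7.4.
Round up: n₁ = 8, giving n₂ = 4 × 8 = 32.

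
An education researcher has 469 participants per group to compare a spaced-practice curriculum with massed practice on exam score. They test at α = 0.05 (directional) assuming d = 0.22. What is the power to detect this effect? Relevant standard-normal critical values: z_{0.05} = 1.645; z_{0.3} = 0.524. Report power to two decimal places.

power ≈ 0.96

For two equal groups, power = Φ(d·√(n/2) − z_{α}).
d·√(n/2) = 0.22 × √(469/2) = 0.22 × 15.313 = 3.369.
z_β = 3.369 − 1.645 = 1.724.
Power = Φ(1.724) = 0.958.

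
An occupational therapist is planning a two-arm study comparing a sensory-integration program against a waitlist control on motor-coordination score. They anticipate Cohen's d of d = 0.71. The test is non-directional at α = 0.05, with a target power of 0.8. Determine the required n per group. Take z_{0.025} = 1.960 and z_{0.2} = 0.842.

For two independent groups with equal n: n = 2·((z_{α/2} + z_β) / d)².
z_{α/2} + z_β = 1.960 + 0.842 = 2.802.
n = 2 × (2.802 / 0.71)² = 2 × 3.946² = 2 × 15.57 = 31.1.
Round up to the next whole participant.

n = 32 per group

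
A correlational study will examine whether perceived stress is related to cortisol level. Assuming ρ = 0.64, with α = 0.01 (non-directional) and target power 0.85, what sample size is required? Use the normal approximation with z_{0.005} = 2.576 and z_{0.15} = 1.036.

n = 26

Fisher's z: C = ½·ln((1+r)/(1−r)) = ½·ln(4.5556) = 0.7582.
n = ((z_{α/2} + z_β)/C)² + 3.
(2.576 + 1.036) / 0.7582 = 3.612 / 0.7582 = 4.764.
n = 4.764² + 3 = 22.69 + 3 = 25.7.
Round up.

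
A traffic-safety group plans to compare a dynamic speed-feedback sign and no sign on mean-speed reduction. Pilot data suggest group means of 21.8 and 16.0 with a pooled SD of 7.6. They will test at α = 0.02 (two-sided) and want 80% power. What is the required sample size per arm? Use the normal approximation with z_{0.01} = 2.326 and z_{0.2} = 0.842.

Cohen's d = |M₁ − M₂| / SD_pooled = |21.8 − 16.0| / 7.6 = 5.8 / 7.6 = 0.763.
For two independent groups with equal n: n = 2·((z_{α/2} + z_β) / d)².
z_{α/2} + z_β = 2.326 + 0.842 = 3.168.
n = 2 × (3.168 / 0.763)² = 2 × 4.152² = 2 × 17.24 = 34.5.
Round up to the next whole participant.

n = 35 per group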